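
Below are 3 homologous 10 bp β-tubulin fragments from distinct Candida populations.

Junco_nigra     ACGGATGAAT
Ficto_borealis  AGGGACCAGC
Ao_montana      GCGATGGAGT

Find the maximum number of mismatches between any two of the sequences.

7

Pairwise Hamming distances:
  Junco_nigra vs Ficto_borealis: 5
  Junco_nigra vs Ao_montana: 5
  Ficto_borealis vs Ao_montana: 7
The largest is 7, between Ficto_borealis and Ao_montana.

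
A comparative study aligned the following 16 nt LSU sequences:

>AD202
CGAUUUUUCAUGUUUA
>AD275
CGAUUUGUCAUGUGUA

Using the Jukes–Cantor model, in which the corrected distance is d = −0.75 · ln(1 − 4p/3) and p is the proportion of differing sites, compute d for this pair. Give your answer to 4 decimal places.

Mismatches occur at site 7 (U↔G), site 14 (U↔G).
p = 2/16 = 0.125000.
d = −0.75 · ln(1 − (4/3)·0.125000) = −0.75 · ln(0.833333) = −0.75 · (-0.182322) = 0.1367.

0.1367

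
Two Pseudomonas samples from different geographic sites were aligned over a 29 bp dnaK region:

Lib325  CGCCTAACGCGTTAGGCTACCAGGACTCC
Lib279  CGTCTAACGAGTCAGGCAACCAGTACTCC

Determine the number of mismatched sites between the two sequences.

5

Differing sites — 3:C/T; 10:C/A; 13:T/C; 18:T/A; 24:G/T.
That gives 5 mismatches out of 29 aligned sites, so the Hamming distance is 5.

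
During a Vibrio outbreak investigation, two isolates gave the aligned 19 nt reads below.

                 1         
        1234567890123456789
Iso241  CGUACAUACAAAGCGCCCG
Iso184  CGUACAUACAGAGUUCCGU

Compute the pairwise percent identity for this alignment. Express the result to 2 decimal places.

73.68%

The sequences differ at positions 11 (A/G), 14 (C/U), 15 (G/U), 18 (C/G), 19 (G/U).
14 of the 19 sites match, so the percent identity is 14/19 × 100 = 73.68%.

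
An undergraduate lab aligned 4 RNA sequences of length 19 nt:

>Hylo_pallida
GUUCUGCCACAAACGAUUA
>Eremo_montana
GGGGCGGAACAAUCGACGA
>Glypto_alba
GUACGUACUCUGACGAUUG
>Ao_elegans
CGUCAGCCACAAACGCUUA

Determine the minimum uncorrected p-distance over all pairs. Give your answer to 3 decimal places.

0.211

Pairwise Hamming distances:
  Hylo_pallida vs Eremo_montana: 9
  Hylo_pallida vs Glypto_alba: 8
  Hylo_pallida vs Ao_elegans: 4
  Eremo_montana vs Glypto_alba: 14
  Eremo_montana vs Ao_elegans: 10
  Glypto_alba vs Ao_elegans: 11
The smallest is 4 mismatches, between Hylo_pallida and Ao_elegans; p = 4/19 = 0.211.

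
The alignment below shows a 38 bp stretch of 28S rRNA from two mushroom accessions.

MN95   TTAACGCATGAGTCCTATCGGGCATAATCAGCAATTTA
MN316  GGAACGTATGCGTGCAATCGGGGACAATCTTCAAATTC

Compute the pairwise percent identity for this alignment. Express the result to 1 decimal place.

68.4%

The sequences differ at positions 1 (T/G), 2 (T/G), 7 (C/T), 11 (A/C), 14 (C/G), 16 (T/A), 23 (C/G), 25 (T/C), 30 (A/T), 31 (G/T), 35 (T/A), 38 (A/C).
26 of the 38 sites match, so the percent identity is 26/38 × 100 = 68.4%.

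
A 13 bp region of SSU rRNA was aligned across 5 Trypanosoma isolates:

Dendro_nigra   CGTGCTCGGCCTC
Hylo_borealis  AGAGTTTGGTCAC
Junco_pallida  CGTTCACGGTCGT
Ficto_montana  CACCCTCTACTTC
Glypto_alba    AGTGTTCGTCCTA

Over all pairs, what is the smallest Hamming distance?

Pairwise Hamming distances:
  Dendro_nigra vs Hylo_borealis: 6
  Dendro_nigra vs Junco_pallida: 5
  Dendro_nigra vs Ficto_montana: 6
  Dendro_nigra vs Glypto_alba: 4
  Hylo_borealis vs Junco_pallida: 8
  Hylo_borealis vs Ficto_montana: 11
  Hylo_borealis vs Glypto_alba: 6
  Junco_pallida vs Ficto_montana: 10
  Junco_pallida vs Glypto_alba: 8
  Ficto_montana vs Glypto_alba: 9
The smallest is 4, between Dendro_nigra and Glypto_alba.

4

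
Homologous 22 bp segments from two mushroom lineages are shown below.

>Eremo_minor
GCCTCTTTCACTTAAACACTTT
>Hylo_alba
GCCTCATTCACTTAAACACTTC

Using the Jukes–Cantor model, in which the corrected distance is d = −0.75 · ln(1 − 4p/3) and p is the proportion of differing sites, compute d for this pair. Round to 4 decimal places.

The sequences differ at positions 6 (T/A), 22 (T/C).
p = 2/22 = 0.090909.
d = −0.75 · ln(1 − (4/3)·0.090909) = −0.75 · ln(0.878788) = −0.75 · (-0.129212) = 0.0969.

0.0969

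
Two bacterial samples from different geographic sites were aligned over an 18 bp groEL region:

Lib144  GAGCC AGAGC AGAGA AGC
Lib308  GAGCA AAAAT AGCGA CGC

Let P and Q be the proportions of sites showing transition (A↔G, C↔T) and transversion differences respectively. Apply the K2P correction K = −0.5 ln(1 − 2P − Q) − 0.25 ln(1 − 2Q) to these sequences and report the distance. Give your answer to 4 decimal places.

Mismatches occur at site 5 (C→A, transversion), site 7 (G→A, transition), site 9 (G→A, transition), site 10 (C→T, transition), site 13 (A→C, transversion), site 16 (A→C, transversion).
Of the 6 differences, 3 transitions and 3 transversions over 18 sites: P = 3/18 = 0.166667, Q = 3/18 = 0.166667.
d = −0.5·ln(0.499999) − 0.25·ln(0.666666) = −0.5·(-0.693149) − 0.25·(-0.405466) = 0.4479.

0.4479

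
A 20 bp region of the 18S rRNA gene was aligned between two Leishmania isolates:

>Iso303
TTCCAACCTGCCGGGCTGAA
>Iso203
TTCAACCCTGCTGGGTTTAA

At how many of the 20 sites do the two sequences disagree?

5

The sequences differ at positions 4 (C/A), 6 (A/C), 12 (C/T), 16 (C/T), 18 (G/T).
That gives 5 mismatches out of 20 aligned sites, so the Hamming distance is 5.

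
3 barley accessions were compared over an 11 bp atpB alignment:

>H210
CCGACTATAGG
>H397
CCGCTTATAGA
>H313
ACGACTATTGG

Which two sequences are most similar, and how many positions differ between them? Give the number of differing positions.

2

Pairwise Hamming distances:
  H210 vs H397: 3
  H210 vs H313: 2
  H397 vs H313: 5
The smallest is 2, between H210 and H313.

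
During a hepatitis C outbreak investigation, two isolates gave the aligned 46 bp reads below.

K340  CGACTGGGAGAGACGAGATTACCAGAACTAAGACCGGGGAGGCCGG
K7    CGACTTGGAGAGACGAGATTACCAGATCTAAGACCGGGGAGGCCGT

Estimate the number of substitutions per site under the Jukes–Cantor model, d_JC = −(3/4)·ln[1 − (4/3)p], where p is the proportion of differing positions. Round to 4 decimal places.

0.0682

The sequences differ at positions 6 (G/T), 27 (A/T), 46 (G/T).
p = 3/46 = 0.065217.
d = −0.75 · ln(1 − (4/3)·0.065217) = −0.75 · ln(0.913044) = −0.75 · (-0.090971) = 0.0682.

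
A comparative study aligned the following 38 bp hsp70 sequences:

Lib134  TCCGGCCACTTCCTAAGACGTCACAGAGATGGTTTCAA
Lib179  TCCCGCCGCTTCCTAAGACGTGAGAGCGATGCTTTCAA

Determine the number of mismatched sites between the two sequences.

6

The sequences differ at positions 4 (G/C), 8 (A/G), 22 (C/G), 24 (C/G), 27 (A/C), 32 (G/C).
That gives 6 mismatches out of 38 aligned sites, so the Hamming distance is 6.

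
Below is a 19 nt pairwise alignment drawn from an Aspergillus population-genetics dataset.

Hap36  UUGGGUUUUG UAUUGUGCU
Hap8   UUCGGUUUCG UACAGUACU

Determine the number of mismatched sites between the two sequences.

Differing sites — 3:G/C; 9:U/C; 13:U/C; 14:U/A; 17:G/A.
That gives 5 mismatches out of 19 aligned sites, so the Hamming distance is 5.

5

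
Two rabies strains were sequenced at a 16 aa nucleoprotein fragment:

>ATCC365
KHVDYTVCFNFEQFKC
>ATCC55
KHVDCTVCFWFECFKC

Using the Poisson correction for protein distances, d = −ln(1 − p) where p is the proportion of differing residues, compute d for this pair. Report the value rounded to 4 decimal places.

Differing sites — 5:Y/C; 10:N/W; 13:Q/C.
p = 3/16 = 0.187500.
d = −ln(1 − 0.187500) = −ln(0.812500) = 0.2076.

0.2076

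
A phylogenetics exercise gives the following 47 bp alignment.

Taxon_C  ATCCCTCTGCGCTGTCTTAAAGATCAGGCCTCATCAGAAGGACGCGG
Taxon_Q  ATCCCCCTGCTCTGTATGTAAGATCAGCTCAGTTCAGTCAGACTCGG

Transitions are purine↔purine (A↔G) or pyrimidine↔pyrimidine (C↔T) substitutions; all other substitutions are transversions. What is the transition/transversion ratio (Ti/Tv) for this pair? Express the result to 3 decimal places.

Differing sites — 6:T/C (Ti); 11:G/T (Tv); 16:C/A (Tv); 18:T/G (Tv); 19:A/T (Tv); 28:G/C (Tv); 29:C/T (Ti); 31:T/A (Tv); 32:C/G (Tv); 33:A/T (Tv); 38:A/T (Tv); 39:A/C (Tv); 40:G/A (Ti); 44:G/T (Tv).
Of the 14 differences, 3 transitions and 11 transversions, so Ti/Tv = 3/11 = 0.273.

0.273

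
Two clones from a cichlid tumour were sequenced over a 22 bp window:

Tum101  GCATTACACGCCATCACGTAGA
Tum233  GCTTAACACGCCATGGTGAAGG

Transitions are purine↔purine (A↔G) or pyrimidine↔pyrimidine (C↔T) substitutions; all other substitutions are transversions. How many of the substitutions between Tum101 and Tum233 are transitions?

3

Mismatches occur at site 3 (A↔T, transversion), site 5 (T↔A, transversion), site 15 (C↔G, transversion), site 16 (A↔G, transition), site 17 (C↔T, transition), site 19 (T↔A, transversion), site 22 (A↔G, transition).
Of the 7 differences, 3 transitions and 4 transversions, so the answer is 3.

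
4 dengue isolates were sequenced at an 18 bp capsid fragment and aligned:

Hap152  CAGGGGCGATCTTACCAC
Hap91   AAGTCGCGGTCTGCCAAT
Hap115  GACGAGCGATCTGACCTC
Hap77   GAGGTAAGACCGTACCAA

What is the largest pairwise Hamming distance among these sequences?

12

Pairwise Hamming distances:
  Hap152 vs Hap91: 8
  Hap152 vs Hap115: 5
  Hap152 vs Hap77: 7
  Hap91 vs Hap115: 9
  Hap91 vs Hap77: 12
  Hap115 vs Hap77: 9
The largest is 12, between Hap91 and Hap77.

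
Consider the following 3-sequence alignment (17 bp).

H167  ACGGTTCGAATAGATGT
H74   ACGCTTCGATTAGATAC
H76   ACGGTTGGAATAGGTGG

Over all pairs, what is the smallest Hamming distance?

Pairwise Hamming distances:
  H167 vs H74: 4
  H167 vs H76: 3
  H74 vs H76: 6
The smallest is 3, between H167 and H76.

3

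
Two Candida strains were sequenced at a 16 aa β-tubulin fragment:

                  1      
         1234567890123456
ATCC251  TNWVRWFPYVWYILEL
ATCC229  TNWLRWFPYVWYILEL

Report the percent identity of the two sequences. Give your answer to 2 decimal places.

93.75%

A single mismatch occurs at site 4 (V→L).
15 of the 16 sites match, so the percent identity is 15/16 × 100 = 93.75%.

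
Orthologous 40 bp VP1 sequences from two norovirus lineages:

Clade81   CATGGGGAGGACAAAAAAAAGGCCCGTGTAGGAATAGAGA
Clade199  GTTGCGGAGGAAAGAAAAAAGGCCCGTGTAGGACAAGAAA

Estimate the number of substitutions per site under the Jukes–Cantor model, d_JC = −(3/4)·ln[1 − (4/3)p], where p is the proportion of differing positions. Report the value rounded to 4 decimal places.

The sequences differ at positions 1 (C/G), 2 (A/T), 5 (G/C), 12 (C/A), 14 (A/G), 34 (A/C), 35 (T/A), 39 (G/A).
p = 8/40 = 0.200000.
d = −0.75 · ln(1 − (4/3)·0.200000) = −0.75 · ln(0.733333) = −0.75 · (-0.310155) = 0.2326.

0.2326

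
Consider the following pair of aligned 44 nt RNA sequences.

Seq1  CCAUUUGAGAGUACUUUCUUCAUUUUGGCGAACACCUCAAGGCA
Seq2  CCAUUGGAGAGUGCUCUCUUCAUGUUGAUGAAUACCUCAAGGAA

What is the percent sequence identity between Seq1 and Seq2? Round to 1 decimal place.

Mismatches occur at site 6 (U→G), site 13 (A→G), site 16 (U→C), site 24 (U→G), site 28 (G→A), site 29 (C→U), site 33 (C→U), site 43 (C→A).
36 of the 44 sites match, so the percent identity is 36/44 × 100 = 81.8%.

81.8%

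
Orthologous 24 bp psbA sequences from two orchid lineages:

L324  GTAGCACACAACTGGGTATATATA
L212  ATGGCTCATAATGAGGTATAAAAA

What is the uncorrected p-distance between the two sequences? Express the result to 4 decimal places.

Mismatches occur at site 1 (G↔A), site 3 (A↔G), site 6 (A↔T), site 9 (C↔T), site 12 (C↔T), site 13 (T↔G), site 14 (G↔A), site 21 (T↔A), site 23 (T↔A).
There are 9 differences over 24 sites, so p = 9/24 = 0.3750.

0.3750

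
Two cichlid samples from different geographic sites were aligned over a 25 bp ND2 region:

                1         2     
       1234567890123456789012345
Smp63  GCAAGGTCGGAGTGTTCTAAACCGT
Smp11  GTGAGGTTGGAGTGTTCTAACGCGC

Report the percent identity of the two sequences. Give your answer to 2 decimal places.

The sequences differ at positions 2 (C/T), 3 (A/G), 8 (C/T), 21 (A/C), 22 (C/G), 25 (T/C).
19 of the 25 sites match, so the percent identity is 19/25 × 100 = 76.00%.

76.00%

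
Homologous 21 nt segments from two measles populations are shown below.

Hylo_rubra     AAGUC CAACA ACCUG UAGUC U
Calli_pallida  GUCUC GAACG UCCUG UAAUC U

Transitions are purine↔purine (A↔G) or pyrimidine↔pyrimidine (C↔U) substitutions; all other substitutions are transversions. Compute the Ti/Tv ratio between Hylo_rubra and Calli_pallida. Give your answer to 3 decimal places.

The sequences differ at positions 1 (A/G, transition), 2 (A/U, transversion), 3 (G/C, transversion), 6 (C/G, transversion), 10 (A/G, transition), 11 (A/U, transversion), 18 (G/A, transition).
Of the 7 differences, 3 transitions and 4 transversions, so Ti/Tv = 3/4 = 0.750.

0.750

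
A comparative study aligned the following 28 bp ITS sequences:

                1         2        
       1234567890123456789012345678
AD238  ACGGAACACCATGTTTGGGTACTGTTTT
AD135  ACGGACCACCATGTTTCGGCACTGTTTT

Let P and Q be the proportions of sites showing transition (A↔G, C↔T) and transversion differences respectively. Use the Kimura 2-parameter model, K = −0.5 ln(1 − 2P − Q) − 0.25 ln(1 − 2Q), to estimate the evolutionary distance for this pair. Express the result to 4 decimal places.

0.1156

The sequences differ at positions 6 (A/C, transversion), 17 (G/C, transversion), 20 (T/C, transition).
Of the 3 differences, 1 transition and 2 transversions over 28 sites: P = 1/28 = 0.035714, Q = 2/28 = 0.071429.
d = −0.5·ln(0.857143) − 0.25·ln(0.857142) = −0.5·(-0.154151) − 0.25·(-0.154152) = 0.1156.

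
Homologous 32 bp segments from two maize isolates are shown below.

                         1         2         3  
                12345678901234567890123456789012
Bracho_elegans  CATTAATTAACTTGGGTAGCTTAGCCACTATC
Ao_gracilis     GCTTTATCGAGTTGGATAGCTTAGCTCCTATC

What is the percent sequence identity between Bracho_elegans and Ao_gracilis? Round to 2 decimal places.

71.88%

Mismatches occur at site 1 (C/G), site 2 (A/C), site 5 (A/T), site 8 (T/C), site 9 (A/G), site 11 (C/G), site 16 (G/A), site 26 (C/T), site 27 (A/C).
23 of the 32 sites match, so the percent identity is 23/32 × 100 = 71.88%.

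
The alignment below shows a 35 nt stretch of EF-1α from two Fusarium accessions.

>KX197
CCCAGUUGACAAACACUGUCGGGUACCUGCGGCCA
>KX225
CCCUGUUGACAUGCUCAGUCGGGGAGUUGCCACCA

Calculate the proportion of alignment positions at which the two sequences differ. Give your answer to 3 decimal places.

The sequences differ at positions 4 (A/U), 12 (A/U), 13 (A/G), 15 (A/U), 17 (U/A), 24 (U/G), 26 (C/G), 27 (C/U), 31 (G/C), 32 (G/A).
There are 10 differences over 35 sites, so p = 10/35 = 0.286.

0.286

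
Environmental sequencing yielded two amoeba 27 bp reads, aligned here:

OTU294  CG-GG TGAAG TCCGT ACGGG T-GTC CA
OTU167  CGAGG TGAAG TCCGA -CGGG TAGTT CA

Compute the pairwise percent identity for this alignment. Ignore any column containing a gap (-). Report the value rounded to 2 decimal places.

Excluding the 3 gap columns leaves 24 comparable sites.
Differing sites — 15:T/A; 25:C/T.
22 of the 24 comparable sites match, so the percent identity is 22/24 × 100 = 91.67%.

91.67%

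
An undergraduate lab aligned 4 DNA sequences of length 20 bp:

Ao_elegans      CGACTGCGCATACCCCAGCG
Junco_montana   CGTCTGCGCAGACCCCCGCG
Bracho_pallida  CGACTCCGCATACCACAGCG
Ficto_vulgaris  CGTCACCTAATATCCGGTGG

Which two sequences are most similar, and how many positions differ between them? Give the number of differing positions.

Pairwise Hamming distances:
  Ao_elegans vs Junco_montana: 3
  Ao_elegans vs Bracho_pallida: 2
  Ao_elegans vs Ficto_vulgaris: 10
  Junco_montana vs Bracho_pallida: 5
  Junco_montana vs Ficto_vulgaris: 10
  Bracho_pallida vs Ficto_vulgaris: 10
The smallest is 2, between Ao_elegans and Bracho_pallida.

2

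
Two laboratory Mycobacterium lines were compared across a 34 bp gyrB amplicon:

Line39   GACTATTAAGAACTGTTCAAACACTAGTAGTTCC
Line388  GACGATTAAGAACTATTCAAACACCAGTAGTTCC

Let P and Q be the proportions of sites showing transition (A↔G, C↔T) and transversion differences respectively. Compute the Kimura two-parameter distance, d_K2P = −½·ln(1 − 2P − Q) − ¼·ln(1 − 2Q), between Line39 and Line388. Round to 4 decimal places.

0.0947

The sequences differ at positions 4 (T/G, transversion), 15 (G/A, transition), 25 (T/C, transition).
Of the 3 differences, 2 transitions and 1 transversion over 34 sites: P = 2/34 = 0.058824, Q = 1/34 = 0.029412.
d = −0.5·ln(0.852940) − 0.25·ln(0.941176) = −0.5·(-0.159066) − 0.25·(-0.060625) = 0.0947.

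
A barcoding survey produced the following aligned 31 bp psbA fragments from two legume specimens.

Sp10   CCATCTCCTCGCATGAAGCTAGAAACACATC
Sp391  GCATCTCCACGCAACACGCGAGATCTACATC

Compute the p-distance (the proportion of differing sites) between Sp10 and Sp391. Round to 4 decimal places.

0.2903

The sequences differ at positions 1 (C/G), 9 (T/A), 14 (T/A), 15 (G/C), 17 (A/C), 20 (T/G), 24 (A/T), 25 (A/C), 26 (C/T).
There are 9 differences over 31 sites, so p = 9/31 = 0.2903.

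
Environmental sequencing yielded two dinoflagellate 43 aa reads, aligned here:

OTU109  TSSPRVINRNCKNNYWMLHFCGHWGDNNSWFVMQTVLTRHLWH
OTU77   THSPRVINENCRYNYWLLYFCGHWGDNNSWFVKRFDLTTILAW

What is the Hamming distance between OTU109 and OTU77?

14

The sequences differ at positions 2 (S/H), 9 (R/E), 12 (K/R), 13 (N/Y), 17 (M/L), 19 (H/Y), 33 (M/K), 34 (Q/R), 35 (T/F), 36 (V/D), 39 (R/T), 40 (H/I), 42 (W/A), 43 (H/W).
That gives 14 mismatches out of 43 aligned sites, so the Hamming distance is 14.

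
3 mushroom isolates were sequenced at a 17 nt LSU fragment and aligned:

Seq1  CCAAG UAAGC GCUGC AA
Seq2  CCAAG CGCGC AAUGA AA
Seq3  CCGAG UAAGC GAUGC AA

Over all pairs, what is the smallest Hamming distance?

2

Pairwise Hamming distances:
  Seq1 vs Seq2: 6
  Seq1 vs Seq3: 2
  Seq2 vs Seq3: 6
The smallest is 2, between Seq1 and Seq3.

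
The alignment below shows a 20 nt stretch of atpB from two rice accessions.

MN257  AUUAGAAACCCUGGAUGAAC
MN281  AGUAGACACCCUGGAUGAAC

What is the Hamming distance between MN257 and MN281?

Mismatches occur at site 2 (U/G), site 7 (A/C).
That gives 2 mismatches out of 20 aligned sites, so the Hamming distance is 2.

2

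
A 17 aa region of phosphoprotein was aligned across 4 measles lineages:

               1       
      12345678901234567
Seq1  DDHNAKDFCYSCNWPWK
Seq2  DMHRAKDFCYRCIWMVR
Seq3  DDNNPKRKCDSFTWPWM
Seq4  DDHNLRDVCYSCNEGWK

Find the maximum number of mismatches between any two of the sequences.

Pairwise Hamming distances:
  Seq1 vs Seq2: 7
  Seq1 vs Seq3: 8
  Seq1 vs Seq4: 5
  Seq2 vs Seq3: 13
  Seq2 vs Seq4: 11
  Seq3 vs Seq4: 11
The largest is 13, between Seq2 and Seq3.

13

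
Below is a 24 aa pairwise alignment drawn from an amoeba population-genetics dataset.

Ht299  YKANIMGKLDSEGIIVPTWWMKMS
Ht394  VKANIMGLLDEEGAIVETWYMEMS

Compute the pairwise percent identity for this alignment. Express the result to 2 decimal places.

70.83%

The sequences differ at positions 1 (Y/V), 8 (K/L), 11 (S/E), 14 (I/A), 17 (P/E), 20 (W/Y), 22 (K/E).
17 of the 24 sites match, so the percent identity is 17/24 × 100 = 70.83%.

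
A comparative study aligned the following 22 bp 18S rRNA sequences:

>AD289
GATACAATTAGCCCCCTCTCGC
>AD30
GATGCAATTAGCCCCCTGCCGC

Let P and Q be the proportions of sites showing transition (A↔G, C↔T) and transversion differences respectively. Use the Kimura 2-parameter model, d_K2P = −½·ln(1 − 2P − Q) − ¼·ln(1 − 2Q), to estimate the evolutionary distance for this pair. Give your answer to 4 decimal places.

Differing sites — 4:A/G (Ti); 18:C/G (Tv); 19:T/C (Ti).
Of the 3 differences, 2 transitions and 1 transversion over 22 sites: P = 2/22 = 0.090909, Q = 1/22 = 0.045455.
d = −0.5·ln(0.772727) − 0.25·ln(0.909090) = −0.5·(-0.257829) − 0.25·(-0.095311) = 0.1527.

0.1527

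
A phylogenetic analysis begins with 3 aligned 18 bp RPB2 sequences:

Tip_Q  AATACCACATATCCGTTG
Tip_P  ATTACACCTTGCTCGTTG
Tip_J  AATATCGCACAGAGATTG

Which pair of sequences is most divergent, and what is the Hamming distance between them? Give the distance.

11

Pairwise Hamming distances:
  Tip_Q vs Tip_P: 7
  Tip_Q vs Tip_J: 7
  Tip_P vs Tip_J: 11
The largest is 11, between Tip_P and Tip_J.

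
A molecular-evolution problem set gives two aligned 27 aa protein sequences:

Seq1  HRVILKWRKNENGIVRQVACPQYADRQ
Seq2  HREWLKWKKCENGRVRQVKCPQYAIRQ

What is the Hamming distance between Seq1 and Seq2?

7

Differing sites — 3:V/E; 4:I/W; 8:R/K; 10:N/C; 14:I/R; 19:A/K; 25:D/I.
That gives 7 mismatches out of 27 aligned sites, so the Hamming distance is 7.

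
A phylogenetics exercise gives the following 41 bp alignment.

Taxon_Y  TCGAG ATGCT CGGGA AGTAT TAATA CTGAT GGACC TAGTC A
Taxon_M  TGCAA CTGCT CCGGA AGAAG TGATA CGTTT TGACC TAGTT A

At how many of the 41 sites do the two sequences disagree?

Mismatches occur at site 2 (C→G), site 3 (G→C), site 5 (G→A), site 6 (A→C), site 12 (G→C), site 18 (T→A), site 20 (T→G), site 22 (A→G), site 27 (T→G), site 28 (G→T), site 29 (A→T), site 31 (G→T), site 40 (C→T).
That gives 13 mismatches out of 41 aligned sites, so the Hamming distance is 13.

13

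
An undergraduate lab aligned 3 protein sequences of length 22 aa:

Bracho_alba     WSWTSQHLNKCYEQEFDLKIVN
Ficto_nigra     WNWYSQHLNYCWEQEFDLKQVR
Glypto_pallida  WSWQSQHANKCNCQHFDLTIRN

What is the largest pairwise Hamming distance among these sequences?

11

Pairwise Hamming distances:
  Bracho_alba vs Ficto_nigra: 6
  Bracho_alba vs Glypto_pallida: 7
  Ficto_nigra vs Glypto_pallida: 11
The largest is 11, between Ficto_nigra and Glypto_pallida.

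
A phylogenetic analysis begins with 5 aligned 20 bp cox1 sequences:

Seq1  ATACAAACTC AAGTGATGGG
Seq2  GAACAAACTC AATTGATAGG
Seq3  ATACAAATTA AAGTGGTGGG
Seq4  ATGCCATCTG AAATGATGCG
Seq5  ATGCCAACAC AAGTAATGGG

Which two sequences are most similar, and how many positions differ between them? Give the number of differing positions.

3

Pairwise Hamming distances:
  Seq1 vs Seq2: 4
  Seq1 vs Seq3: 3
  Seq1 vs Seq4: 6
  Seq1 vs Seq5: 4
  Seq2 vs Seq3: 7
  Seq2 vs Seq4: 9
  Seq2 vs Seq5: 8
  Seq3 vs Seq4: 8
  Seq3 vs Seq5: 7
  Seq4 vs Seq5: 6
The smallest is 3, between Seq1 and Seq3.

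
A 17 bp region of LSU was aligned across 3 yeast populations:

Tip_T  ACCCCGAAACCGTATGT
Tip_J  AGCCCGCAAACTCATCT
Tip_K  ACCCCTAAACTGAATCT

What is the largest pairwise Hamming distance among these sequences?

7

Pairwise Hamming distances:
  Tip_T vs Tip_J: 6
  Tip_T vs Tip_K: 4
  Tip_J vs Tip_K: 7
The largest is 7, between Tip_J and Tip_K.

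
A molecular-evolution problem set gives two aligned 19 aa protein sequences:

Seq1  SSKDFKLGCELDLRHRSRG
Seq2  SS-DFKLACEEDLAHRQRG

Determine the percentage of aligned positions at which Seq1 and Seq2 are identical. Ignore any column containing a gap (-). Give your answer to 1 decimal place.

77.8%

Excluding the 1 gap column leaves 18 comparable sites.
The sequences differ at positions 8 (G/A), 11 (L/E), 14 (R/A), 17 (S/Q).
14 of the 18 comparable sites match, so the percent identity is 14/18 × 100 = 77.8%.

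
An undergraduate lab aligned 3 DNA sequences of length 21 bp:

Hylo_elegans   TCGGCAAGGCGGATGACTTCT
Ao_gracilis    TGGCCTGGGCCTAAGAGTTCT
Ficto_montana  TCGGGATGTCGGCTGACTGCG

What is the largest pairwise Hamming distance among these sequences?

Pairwise Hamming distances:
  Hylo_elegans vs Ao_gracilis: 8
  Hylo_elegans vs Ficto_montana: 6
  Ao_gracilis vs Ficto_montana: 13
The largest is 13, between Ao_gracilis and Ficto_montana.

13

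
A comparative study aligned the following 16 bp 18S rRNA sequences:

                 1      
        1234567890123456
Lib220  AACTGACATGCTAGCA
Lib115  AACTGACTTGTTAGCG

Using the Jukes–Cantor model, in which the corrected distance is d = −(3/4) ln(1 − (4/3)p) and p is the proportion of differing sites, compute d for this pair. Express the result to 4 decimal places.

The sequences differ at positions 8 (A/T), 11 (C/T), 16 (A/G).
p = 3/16 = 0.187500.
d = −0.75 · ln(1 − (4/3)·0.187500) = −0.75 · ln(0.750000) = −0.75 · (-0.287682) = 0.2158.

0.2158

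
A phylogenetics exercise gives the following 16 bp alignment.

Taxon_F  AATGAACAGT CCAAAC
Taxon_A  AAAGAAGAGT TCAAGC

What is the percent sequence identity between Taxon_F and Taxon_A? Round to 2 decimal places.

75.00%

Mismatches occur at site 3 (T↔A), site 7 (C↔G), site 11 (C↔T), site 15 (A↔G).
12 of the 16 sites match, so the percent identity is 12/16 × 100 = 75.00%.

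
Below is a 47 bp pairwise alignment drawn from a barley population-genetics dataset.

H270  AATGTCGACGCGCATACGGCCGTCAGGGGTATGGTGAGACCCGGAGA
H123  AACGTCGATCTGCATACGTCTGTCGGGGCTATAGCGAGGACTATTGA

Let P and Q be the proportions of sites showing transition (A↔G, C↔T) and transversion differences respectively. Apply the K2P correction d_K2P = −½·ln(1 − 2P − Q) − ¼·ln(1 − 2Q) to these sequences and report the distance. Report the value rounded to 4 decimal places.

The sequences differ at positions 3 (T/C, transition), 9 (C/T, transition), 10 (G/C, transversion), 11 (C/T, transition), 19 (G/T, transversion), 21 (C/T, transition), 25 (A/G, transition), 29 (G/C, transversion), 33 (G/A, transition), 35 (T/C, transition), 39 (A/G, transition), 40 (C/A, transversion), 42 (C/T, transition), 43 (G/A, transition), 44 (G/T, transversion), 45 (A/T, transversion).
Of the 16 differences, 10 transitions and 6 transversions over 47 sites: P = 10/47 = 0.212766, Q = 6/47 = 0.127660.
d = −0.5·ln(0.446808) − 0.25·ln(0.744680) = −0.5·(-0.805626) − 0.25·(-0.294801) = 0.4765.

0.4765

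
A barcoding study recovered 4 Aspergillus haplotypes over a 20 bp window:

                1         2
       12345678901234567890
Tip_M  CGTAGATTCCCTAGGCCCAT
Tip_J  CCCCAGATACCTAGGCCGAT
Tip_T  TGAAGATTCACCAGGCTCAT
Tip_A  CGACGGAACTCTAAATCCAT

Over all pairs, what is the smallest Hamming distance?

5

Pairwise Hamming distances:
  Tip_M vs Tip_J: 8
  Tip_M vs Tip_T: 5
  Tip_M vs Tip_A: 9
  Tip_J vs Tip_T: 12
  Tip_J vs Tip_A: 10
  Tip_T vs Tip_A: 11
The smallest is 5, between Tip_M and Tip_T.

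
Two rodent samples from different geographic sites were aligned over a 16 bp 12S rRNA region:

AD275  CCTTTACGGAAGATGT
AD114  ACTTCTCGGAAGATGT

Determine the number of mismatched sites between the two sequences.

3

The sequences differ at positions 1 (C/A), 5 (T/C), 6 (A/T).
That gives 3 mismatches out of 16 aligned sites, so the Hamming distance is 3.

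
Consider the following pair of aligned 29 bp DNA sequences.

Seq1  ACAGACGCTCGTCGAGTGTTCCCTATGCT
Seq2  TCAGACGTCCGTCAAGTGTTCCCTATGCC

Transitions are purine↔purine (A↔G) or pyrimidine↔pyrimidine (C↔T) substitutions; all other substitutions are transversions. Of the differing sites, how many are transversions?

1

The sequences differ at positions 1 (A/T, transversion), 8 (C/T, transition), 9 (T/C, transition), 14 (G/A, transition), 29 (T/C, transition).
Of the 5 differences, 4 transitions and 1 transversion, so the answer is 1.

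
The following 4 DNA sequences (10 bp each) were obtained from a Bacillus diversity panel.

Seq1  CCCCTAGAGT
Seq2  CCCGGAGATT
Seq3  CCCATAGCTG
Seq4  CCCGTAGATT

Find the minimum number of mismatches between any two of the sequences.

1

Pairwise Hamming distances:
  Seq1 vs Seq2: 3
  Seq1 vs Seq3: 4
  Seq1 vs Seq4: 2
  Seq2 vs Seq3: 4
  Seq2 vs Seq4: 1
  Seq3 vs Seq4: 3
The smallest is 1, between Seq2 and Seq4.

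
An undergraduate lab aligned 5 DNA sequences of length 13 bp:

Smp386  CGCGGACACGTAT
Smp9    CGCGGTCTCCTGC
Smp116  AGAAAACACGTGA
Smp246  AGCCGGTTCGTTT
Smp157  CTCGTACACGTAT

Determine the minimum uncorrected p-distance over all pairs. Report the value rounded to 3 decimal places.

0.154

Pairwise Hamming distances:
  Smp386 vs Smp9: 5
  Smp386 vs Smp116: 6
  Smp386 vs Smp246: 6
  Smp386 vs Smp157: 2
  Smp9 vs Smp116: 8
  Smp9 vs Smp246: 7
  Smp9 vs Smp157: 7
  Smp116 vs Smp246: 8
  Smp116 vs Smp157: 7
  Smp246 vs Smp157: 8
The smallest is 2 mismatches, between Smp386 and Smp157; p = 2/13 = 0.154.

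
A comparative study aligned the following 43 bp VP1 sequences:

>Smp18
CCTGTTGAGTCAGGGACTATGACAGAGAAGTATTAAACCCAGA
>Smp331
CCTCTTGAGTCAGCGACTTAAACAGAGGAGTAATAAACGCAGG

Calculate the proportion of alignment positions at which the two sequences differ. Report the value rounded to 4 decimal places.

0.2093

Mismatches occur at site 4 (G/C), site 14 (G/C), site 19 (A/T), site 20 (T/A), site 21 (G/A), site 28 (A/G), site 33 (T/A), site 39 (C/G), site 43 (A/G).
There are 9 differences over 43 sites, so p = 9/43 = 0.2093.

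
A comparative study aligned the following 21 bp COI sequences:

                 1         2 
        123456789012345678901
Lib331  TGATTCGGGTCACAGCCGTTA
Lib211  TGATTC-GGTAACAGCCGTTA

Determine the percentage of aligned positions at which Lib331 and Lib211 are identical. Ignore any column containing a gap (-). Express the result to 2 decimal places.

95.00%

Excluding the 1 gap column leaves 20 comparable sites.
A single mismatch occurs at site 11 (C/A).
19 of the 20 comparable sites match, so the percent identity is 19/20 × 100 = 95.00%.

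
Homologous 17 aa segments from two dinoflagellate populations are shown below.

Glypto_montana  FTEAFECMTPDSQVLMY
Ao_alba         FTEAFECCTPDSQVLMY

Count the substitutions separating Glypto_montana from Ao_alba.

1

Differing sites — 8:M/C.
That gives 1 mismatch out of 17 aligned sites, so the Hamming distance is 1.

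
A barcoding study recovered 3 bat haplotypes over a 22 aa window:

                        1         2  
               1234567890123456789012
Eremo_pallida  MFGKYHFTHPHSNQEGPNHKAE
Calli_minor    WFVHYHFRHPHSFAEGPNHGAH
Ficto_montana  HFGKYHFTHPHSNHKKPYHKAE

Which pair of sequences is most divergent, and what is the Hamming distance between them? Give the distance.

11

Pairwise Hamming distances:
  Eremo_pallida vs Calli_minor: 8
  Eremo_pallida vs Ficto_montana: 5
  Calli_minor vs Ficto_montana: 11
The largest is 11, between Calli_minor and Ficto_montana.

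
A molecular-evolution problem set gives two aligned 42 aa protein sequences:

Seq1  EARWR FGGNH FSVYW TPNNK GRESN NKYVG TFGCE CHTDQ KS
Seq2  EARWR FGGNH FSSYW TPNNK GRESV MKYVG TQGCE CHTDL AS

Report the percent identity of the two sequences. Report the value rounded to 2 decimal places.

85.71%

Differing sites — 13:V/S; 25:N/V; 26:N/M; 32:F/Q; 40:Q/L; 41:K/A.
36 of the 42 sites match, so the percent identity is 36/42 × 100 = 85.71%.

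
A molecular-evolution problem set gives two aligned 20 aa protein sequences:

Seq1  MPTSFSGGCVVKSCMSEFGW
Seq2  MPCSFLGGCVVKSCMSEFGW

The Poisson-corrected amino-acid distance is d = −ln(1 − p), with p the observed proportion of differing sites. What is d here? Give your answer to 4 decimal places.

Differing sites — 3:T/C; 6:S/L.
p = 2/20 = 0.100000.
d = −ln(1 − 0.100000) = −ln(0.900000) = 0.1054.

0.1054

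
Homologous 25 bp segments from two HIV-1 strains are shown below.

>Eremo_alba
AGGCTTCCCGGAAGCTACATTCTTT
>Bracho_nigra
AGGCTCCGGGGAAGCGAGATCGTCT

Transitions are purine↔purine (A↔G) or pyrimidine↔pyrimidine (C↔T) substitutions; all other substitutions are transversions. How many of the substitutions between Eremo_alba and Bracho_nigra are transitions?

Mismatches occur at site 6 (T↔C, transition), site 8 (C↔G, transversion), site 9 (C↔G, transversion), site 16 (T↔G, transversion), site 18 (C↔G, transversion), site 21 (T↔C, transition), site 22 (C↔G, transversion), site 24 (T↔C, transition).
Of the 8 differences, 3 transitions and 5 transversions, so the answer is 3.

3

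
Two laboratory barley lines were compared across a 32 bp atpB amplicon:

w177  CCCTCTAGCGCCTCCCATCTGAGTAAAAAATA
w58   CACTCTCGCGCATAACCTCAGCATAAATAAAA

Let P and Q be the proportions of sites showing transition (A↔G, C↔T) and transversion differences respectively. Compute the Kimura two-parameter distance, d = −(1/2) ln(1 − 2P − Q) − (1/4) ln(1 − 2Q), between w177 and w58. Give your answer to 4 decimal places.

The sequences differ at positions 2 (C/A, transversion), 7 (A/C, transversion), 12 (C/A, transversion), 14 (C/A, transversion), 15 (C/A, transversion), 17 (A/C, transversion), 20 (T/A, transversion), 22 (A/C, transversion), 23 (G/A, transition), 28 (A/T, transversion), 31 (T/A, transversion).
Of the 11 differences, 1 transition and 10 transversions over 32 sites: P = 1/32 = 0.031250, Q = 10/32 = 0.312500.
d = −0.5·ln(0.625000) − 0.25·ln(0.375000) = −0.5·(-0.470004) − 0.25·(-0.980829) = 0.4802.

0.4802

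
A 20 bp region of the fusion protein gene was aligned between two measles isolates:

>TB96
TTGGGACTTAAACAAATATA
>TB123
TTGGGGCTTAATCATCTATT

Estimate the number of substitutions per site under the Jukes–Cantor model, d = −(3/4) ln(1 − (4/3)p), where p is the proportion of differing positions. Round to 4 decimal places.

0.3041

Differing sites — 6:A/G; 12:A/T; 15:A/T; 16:A/C; 20:A/T.
p = 5/20 = 0.250000.
d = −0.75 · ln(1 − (4/3)·0.250000) = −0.75 · ln(0.666667) = −0.75 · (-0.405465) = 0.3041.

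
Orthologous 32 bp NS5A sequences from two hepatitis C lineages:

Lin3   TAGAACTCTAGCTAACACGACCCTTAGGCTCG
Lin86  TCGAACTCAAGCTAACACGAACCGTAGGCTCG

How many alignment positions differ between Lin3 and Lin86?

Mismatches occur at site 2 (A→C), site 9 (T→A), site 21 (C→A), site 24 (T→G).
That gives 4 mismatches out of 32 aligned sites, so the Hamming distance is 4.

4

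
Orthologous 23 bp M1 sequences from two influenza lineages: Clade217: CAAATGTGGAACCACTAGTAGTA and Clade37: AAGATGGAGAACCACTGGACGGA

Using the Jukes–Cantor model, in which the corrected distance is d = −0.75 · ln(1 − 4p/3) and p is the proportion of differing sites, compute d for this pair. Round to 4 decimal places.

Differing sites — 1:C/A; 3:A/G; 7:T/G; 8:G/A; 17:A/G; 19:T/A; 20:A/C; 22:T/G.
p = 8/23 = 0.347826.
d = −0.75 · ln(1 − (4/3)·0.347826) = −0.75 · ln(0.536232) = −0.75 · (-0.623188) = 0.4674.

0.4674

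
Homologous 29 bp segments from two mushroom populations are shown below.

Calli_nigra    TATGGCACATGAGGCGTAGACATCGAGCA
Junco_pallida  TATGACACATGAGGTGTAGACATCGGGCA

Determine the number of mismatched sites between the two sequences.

The sequences differ at positions 5 (G/A), 15 (C/T), 26 (A/G).
That gives 3 mismatches out of 29 aligned sites, so the Hamming distance is 3.

3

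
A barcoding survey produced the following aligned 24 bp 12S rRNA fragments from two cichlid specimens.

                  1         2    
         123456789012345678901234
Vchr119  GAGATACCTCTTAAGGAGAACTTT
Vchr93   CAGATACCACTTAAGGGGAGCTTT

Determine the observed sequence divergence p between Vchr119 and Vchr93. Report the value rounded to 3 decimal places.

The sequences differ at positions 1 (G/C), 9 (T/A), 17 (A/G), 20 (A/G).
There are 4 differences over 24 sites, so p = 4/24 = 0.167.

0.167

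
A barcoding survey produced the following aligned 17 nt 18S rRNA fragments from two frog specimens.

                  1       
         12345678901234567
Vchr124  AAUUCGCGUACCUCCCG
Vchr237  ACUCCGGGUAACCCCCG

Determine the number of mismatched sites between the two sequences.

Differing sites — 2:A/C; 4:U/C; 7:C/G; 11:C/A; 13:U/C.
That gives 5 mismatches out of 17 aligned sites, so the Hamming distance is 5.

5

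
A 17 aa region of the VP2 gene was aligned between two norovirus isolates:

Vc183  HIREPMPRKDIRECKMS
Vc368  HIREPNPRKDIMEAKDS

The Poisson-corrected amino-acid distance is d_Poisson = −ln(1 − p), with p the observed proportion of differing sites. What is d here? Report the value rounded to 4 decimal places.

Differing sites — 6:M/N; 12:R/M; 14:C/A; 16:M/D.
p = 4/17 = 0.235294.
d = −ln(1 − 0.235294) = −ln(0.764706) = 0.2683.

0.2683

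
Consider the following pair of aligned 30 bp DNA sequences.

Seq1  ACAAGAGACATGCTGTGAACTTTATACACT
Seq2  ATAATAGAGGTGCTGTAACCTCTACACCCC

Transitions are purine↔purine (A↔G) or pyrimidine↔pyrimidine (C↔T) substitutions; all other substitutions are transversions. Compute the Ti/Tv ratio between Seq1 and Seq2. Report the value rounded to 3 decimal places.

1.500

Differing sites — 2:C/T (Ti); 5:G/T (Tv); 9:C/G (Tv); 10:A/G (Ti); 17:G/A (Ti); 19:A/C (Tv); 22:T/C (Ti); 25:T/C (Ti); 28:A/C (Tv); 30:T/C (Ti).
Of the 10 differences, 6 transitions and 4 transversions, so Ti/Tv = 6/4 = 1.500.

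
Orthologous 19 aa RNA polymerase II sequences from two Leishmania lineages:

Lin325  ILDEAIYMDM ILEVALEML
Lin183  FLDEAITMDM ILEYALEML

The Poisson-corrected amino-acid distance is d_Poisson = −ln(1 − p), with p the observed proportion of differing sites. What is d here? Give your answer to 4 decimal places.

0.1719

Mismatches occur at site 1 (I/F), site 7 (Y/T), site 14 (V/Y).
p = 3/19 = 0.157895.
d = −ln(1 − 0.157895) = −ln(0.842105) = 0.1719.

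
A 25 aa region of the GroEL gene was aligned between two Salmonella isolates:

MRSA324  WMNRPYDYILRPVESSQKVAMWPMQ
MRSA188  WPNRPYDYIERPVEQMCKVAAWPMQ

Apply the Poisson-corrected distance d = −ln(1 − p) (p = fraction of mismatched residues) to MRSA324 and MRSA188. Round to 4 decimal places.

Mismatches occur at site 2 (M↔P), site 10 (L↔E), site 15 (S↔Q), site 16 (S↔M), site 17 (Q↔C), site 21 (M↔A).
p = 6/25 = 0.240000.
d = −ln(1 − 0.240000) = −ln(0.760000) = 0.2744.

0.2744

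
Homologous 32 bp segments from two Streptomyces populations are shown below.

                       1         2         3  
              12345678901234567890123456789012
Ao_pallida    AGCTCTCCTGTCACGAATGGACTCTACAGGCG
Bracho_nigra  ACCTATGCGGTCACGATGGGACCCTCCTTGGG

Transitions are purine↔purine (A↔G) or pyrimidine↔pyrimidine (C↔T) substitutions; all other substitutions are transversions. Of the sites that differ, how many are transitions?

1

Mismatches occur at site 2 (G↔C, transversion), site 5 (C↔A, transversion), site 7 (C↔G, transversion), site 9 (T↔G, transversion), site 17 (A↔T, transversion), site 18 (T↔G, transversion), site 23 (T↔C, transition), site 26 (A↔C, transversion), site 28 (A↔T, transversion), site 29 (G↔T, transversion), site 31 (C↔G, transversion).
Of the 11 differences, 1 transition and 10 transversions, so the answer is 1.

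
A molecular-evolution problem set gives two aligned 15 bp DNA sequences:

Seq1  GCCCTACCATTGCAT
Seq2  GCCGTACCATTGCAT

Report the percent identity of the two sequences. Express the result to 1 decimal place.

The sequences differ at position 4 (C/G).
14 of the 15 sites match, so the percent identity is 14/15 × 100 = 93.3%.

93.3%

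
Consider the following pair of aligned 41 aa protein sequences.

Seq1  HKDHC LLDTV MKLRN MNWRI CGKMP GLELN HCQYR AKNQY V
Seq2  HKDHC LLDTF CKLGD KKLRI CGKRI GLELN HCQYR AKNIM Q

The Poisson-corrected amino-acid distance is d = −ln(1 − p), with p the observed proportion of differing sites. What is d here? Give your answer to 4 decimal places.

0.3463

Mismatches occur at site 10 (V/F), site 11 (M/C), site 14 (R/G), site 15 (N/D), site 16 (M/K), site 17 (N/K), site 18 (W/L), site 24 (M/R), site 25 (P/I), site 39 (Q/I), site 40 (Y/M), site 41 (V/Q).
p = 12/41 = 0.292683.
d = −ln(1 − 0.292683) = −ln(0.707317) = 0.3463.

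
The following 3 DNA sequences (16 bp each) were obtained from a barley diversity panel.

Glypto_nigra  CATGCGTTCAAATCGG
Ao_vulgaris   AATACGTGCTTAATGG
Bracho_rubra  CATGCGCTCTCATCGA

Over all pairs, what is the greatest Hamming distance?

Pairwise Hamming distances:
  Glypto_nigra vs Ao_vulgaris: 7
  Glypto_nigra vs Bracho_rubra: 4
  Ao_vulgaris vs Bracho_rubra: 8
The largest is 8, between Ao_vulgaris and Bracho_rubra.

8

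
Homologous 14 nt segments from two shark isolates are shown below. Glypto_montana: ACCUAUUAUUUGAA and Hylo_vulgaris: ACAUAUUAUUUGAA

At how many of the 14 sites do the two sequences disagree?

A single mismatch occurs at site 3 (C/A).
That gives 1 mismatch out of 14 aligned sites, so the Hamming distance is 1.

1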